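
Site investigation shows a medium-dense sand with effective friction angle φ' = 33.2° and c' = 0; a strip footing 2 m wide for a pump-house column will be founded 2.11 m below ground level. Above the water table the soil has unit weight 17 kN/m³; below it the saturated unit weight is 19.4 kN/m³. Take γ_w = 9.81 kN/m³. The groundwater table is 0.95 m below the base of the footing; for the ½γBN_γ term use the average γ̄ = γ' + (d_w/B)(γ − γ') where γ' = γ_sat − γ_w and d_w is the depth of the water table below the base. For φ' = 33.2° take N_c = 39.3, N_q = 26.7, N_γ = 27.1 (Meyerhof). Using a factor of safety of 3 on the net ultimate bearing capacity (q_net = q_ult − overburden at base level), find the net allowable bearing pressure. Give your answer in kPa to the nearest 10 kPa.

q_all(net) ≈ 430 kPa

Effective surcharge at the founding depth q = γ·D_f = 17 × 2.11 = 35.87 kPa.
With d_w = 0.95 m < B, γ̄ = 9.59 + (0.95/2) × (17 − 9.59) = 13.11 kN/m³.
q_ult = q·N_q + 0.5·γ·B·N_γ
     = 35.87 × 26.7 + 0.5 × 13.11 × 2 × 27.1
     = 957.73 + 355.27 = 1313 kPa.
q_net = 1313 − 35.87 = 1277.1 kPa.
q_all(net) = 1277.1 / 3 = 425.71 kPa.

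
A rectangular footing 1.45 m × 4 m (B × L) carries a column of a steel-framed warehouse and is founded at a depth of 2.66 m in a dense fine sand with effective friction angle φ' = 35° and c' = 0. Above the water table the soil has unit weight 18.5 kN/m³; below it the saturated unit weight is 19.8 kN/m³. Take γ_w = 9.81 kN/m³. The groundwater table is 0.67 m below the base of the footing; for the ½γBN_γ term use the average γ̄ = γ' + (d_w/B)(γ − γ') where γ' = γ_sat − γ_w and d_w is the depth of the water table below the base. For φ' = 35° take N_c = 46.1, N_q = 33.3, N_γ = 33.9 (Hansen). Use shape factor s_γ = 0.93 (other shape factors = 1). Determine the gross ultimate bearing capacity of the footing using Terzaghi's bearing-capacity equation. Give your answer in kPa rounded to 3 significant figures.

q = γ·D_f = 18.5 × 2.66 = 49.21 kPa.
γ' = 9.99 kN/m³; averaging over the depth B below the base, γ̄ = γ' + (d_w/B)(γ − γ') = 13.922 kN/m³.
q·N_q = 49.21 × 33.3 = 1638.7 kPa
0.5·γ·B·N_γ·s_γ = 0.5 × 13.922 × 1.45 × 33.9 × 0.93 = 318.22 kPa
q_ult = 1638.7 + 318.22 = 1956.9 kPa.

q_ult ≈ 1960 kPa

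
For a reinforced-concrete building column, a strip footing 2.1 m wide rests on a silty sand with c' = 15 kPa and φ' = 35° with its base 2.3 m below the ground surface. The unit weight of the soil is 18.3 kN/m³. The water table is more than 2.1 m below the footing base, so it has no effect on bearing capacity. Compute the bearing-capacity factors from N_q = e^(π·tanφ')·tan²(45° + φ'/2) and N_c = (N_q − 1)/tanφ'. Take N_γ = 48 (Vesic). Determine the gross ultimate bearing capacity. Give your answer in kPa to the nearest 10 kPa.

q_ult ≈ 3020 kPa

tan35° = 0.7002, so N_q = e^(π×0.7002)·tan²(62.5°) = 9.023 × 3.69 = 33.3.
N_c = (33.3 − 1)/tan35° = 46.12.
Effective surcharge at the founding depth q = γ·D_f = 18.3 × 2.3 = 42.09 kPa.
q_ult = c·N_c + q·N_q + 0.5·γ·B·N_γ
     = 15 × 46.124 + 42.09 × 33.296 + 0.5 × 18.3 × 2.1 × 48
     = 691.85 + 1401.4 + 922.32 = 3015.6 kPa.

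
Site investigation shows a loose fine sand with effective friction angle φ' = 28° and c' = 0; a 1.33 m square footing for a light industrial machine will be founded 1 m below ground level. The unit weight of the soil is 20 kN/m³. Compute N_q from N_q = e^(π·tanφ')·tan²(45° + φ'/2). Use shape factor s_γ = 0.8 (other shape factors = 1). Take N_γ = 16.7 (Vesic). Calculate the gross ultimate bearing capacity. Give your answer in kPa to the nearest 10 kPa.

q_ult ≈ 470 kPa

tan28° = 0.5317, so N_q = e^(π×0.5317)·tan²(59°) = 5.314 × 2.77 = 14.72.
Overburden at base level: q = 20 × 1 = 20 kPa.
Surcharge term q·N_q = 20 × 14.72 = 294.4 kPa; self-weight term 0.5·γ·B·N_γ·s_γ = 0.5 × 20 × 1.33 × 16.7 × 0.8 = 177.69 kPa.
q_ult = 294.4 + 177.69 = 472.09 kPa.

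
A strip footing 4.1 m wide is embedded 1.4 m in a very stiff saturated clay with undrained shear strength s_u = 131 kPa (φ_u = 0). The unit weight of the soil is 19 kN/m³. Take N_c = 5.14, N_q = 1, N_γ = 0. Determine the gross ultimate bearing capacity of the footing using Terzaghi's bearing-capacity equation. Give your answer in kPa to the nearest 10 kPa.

q_ult ≈ 700 kPa

q = γ·D_f = 19 × 1.4 = 26.6 kPa.
c·N_c = 131 × 5.14 = 673.34 kPa
q·N_q = 26.6 × 1 = 26.6 kPa
q_ult = 673.34 + 26.6 = 699.94 kPa.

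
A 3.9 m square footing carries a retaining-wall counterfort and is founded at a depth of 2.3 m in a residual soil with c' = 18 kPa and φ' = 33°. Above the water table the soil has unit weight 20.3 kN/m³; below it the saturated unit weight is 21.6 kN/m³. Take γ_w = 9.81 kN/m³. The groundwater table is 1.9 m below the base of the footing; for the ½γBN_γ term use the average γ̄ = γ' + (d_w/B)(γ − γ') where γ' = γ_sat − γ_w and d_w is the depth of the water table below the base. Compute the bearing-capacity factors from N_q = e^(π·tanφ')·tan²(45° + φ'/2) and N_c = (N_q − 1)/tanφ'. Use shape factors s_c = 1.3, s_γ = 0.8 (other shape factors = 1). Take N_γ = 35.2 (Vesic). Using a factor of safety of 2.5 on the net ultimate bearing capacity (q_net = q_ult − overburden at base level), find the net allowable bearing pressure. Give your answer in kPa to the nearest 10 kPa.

N_q = e^(π·tan33°)·tan²(61.5°) = 26.09; N_c = (N_q − 1)/tanφ' = 38.64.
Effective surcharge at the founding depth q = γ·D_f = 20.3 × 2.3 = 46.69 kPa.
With d_w = 1.9 m < B, γ̄ = 11.79 + (1.9/3.9) × (20.3 − 11.79) = 15.936 kN/m³.
q_ult = c·N_c·s_c + q·N_q + 0.5·γ·B·N_γ·s_γ
     = 18 × 38.638 × 1.3 + 46.69 × 26.092 + 0.5 × 15.936 × 3.9 × 35.2 × 0.8
     = 904.14 + 1218.2 + 875.07 = 2997.4 kPa.
q_net = 2997.4 − 46.69 = 2950.8 kPa.
q_all(net) = 2950.8 / 2.5 = 1180.3 kPa.

q_all(net) ≈ 1180 kPa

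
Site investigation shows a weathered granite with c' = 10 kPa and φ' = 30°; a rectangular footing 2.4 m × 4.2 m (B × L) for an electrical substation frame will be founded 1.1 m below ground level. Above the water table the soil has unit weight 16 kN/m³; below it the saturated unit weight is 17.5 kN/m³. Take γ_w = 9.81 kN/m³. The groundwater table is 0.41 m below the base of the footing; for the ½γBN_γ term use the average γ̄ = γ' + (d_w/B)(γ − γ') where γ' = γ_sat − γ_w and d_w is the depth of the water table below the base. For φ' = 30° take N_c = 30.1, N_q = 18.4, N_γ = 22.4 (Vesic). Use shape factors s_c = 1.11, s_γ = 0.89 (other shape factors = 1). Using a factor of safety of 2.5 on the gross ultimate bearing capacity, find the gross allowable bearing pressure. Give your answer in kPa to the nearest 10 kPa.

q_all ≈ 350 kPa

q = γ·D_f = 16 × 1.1 = 17.6 kPa.
γ' = 7.69 kN/m³; averaging over the depth B below the base, γ̄ = γ' + (d_w/B)(γ − γ') = 9.1096 kN/m³.
c·N_c·s_c = 10 × 30.1 × 1.11 = 334.11 kPa
q·N_q = 17.6 × 18.4 = 323.84 kPa
0.5·γ·B·N_γ·s_γ = 0.5 × 9.1096 × 2.4 × 22.4 × 0.89 = 217.93 kPa
q_ult = 334.11 + 323.84 + 217.93 = 875.88 kPa.
q_all = 875.88 / 2.5 = 350.35 kPa.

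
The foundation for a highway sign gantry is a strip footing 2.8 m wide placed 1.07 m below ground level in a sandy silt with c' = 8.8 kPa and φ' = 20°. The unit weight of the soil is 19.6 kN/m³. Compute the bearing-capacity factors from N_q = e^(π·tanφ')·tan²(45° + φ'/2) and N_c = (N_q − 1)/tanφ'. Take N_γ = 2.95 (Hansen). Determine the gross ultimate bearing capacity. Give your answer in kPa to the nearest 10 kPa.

tan20° = 0.364, so N_q = e^(π×0.364)·tan²(55°) = 3.138 × 2.04 = 6.4.
N_c = (6.4 − 1)/tan20° = 14.83.
q = γ·D_f = 19.6 × 1.07 = 20.972 kPa.
c·N_c = 8.8 × 14.835 = 130.55 kPa
q·N_q = 20.972 × 6.3994 = 134.21 kPa
0.5·γ·B·N_γ = 0.5 × 19.6 × 2.8 × 2.95 = 80.948 kPa
q_ult = 130.55 + 134.21 + 80.948 = 345.7 kPa.

q_ult ≈ 350 kPa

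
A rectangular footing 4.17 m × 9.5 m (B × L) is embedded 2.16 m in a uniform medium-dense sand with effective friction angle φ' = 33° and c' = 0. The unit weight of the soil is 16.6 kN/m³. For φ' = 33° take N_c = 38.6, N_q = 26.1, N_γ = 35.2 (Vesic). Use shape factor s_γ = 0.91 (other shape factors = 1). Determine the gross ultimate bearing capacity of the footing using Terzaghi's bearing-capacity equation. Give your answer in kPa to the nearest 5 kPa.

q_ult ≈ 2045 kPa

Overburden at base level: q = 16.6 × 2.16 = 35.856 kPa.
Surcharge term q·N_q = 35.856 × 26.1 = 935.84 kPa; self-weight term 0.5·γ·B·N_γ·s_γ = 0.5 × 16.6 × 4.17 × 35.2 × 0.91 = 1108.7 kPa.
q_ult = 935.84 + 1108.7 = 2044.5 kPa.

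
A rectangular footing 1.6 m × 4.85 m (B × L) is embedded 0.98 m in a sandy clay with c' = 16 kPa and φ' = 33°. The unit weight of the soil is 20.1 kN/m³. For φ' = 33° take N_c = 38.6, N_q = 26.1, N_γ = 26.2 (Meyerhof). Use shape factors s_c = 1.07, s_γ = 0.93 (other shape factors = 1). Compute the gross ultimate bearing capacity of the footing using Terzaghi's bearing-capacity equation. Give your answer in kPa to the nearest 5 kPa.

q_ult ≈ 1565 kPa

Overburden at base level: q = 20.1 × 0.98 = 19.698 kPa.
Cohesion term c·N_c·s_c = 16 × 38.6 × 1.07 = 660.83 kPa; surcharge term q·N_q = 19.698 × 26.1 = 514.12 kPa; self-weight term 0.5·γ·B·N_γ·s_γ = 0.5 × 20.1 × 1.6 × 26.2 × 0.93 = 391.81 kPa.
q_ult = 660.83 + 514.12 + 391.81 = 1566.8 kPa.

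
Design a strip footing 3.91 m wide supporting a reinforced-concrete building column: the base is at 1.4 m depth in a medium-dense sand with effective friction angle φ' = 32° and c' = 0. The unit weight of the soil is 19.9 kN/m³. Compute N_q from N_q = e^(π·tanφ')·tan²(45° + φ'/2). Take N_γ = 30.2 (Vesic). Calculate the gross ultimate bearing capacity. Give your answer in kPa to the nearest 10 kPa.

q_ult ≈ 1820 kPa

tan32° = 0.6249, so N_q = e^(π×0.6249)·tan²(61°) = 7.121 × 3.255 = 23.18.
Effective surcharge at the founding depth q = γ·D_f = 19.9 × 1.4 = 27.86 kPa.
q_ult = q·N_q + 0.5·γ·B·N_γ
     = 27.86 × 23.177 + 0.5 × 19.9 × 3.91 × 30.2
     = 645.7 + 1174.9 = 1820.6 kPa.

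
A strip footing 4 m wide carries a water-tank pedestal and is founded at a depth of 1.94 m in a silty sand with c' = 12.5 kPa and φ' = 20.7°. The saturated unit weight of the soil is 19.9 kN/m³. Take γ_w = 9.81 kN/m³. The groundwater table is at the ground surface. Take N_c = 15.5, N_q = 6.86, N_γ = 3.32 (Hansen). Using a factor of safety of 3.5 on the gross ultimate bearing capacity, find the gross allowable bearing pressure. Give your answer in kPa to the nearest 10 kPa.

q_all ≈ 110 kPa

γ' = 19.9 − 9.81 = 10.09 kN/m³ (submerged throughout). q = 10.09 × 1.94 = 19.575 kPa; the same γ' applies in the ½γBN_γ term.
c·N_c = 12.5 × 15.5 = 193.75 kPa
q·N_q = 19.575 × 6.86 = 134.28 kPa
0.5·γ·B·N_γ = 0.5 × 10.09 × 4 × 3.32 = 66.998 kPa
q_ult = 193.75 + 134.28 + 66.998 = 395.03 kPa.
q_all = 395.03 / 3.5 = 112.87 kPa.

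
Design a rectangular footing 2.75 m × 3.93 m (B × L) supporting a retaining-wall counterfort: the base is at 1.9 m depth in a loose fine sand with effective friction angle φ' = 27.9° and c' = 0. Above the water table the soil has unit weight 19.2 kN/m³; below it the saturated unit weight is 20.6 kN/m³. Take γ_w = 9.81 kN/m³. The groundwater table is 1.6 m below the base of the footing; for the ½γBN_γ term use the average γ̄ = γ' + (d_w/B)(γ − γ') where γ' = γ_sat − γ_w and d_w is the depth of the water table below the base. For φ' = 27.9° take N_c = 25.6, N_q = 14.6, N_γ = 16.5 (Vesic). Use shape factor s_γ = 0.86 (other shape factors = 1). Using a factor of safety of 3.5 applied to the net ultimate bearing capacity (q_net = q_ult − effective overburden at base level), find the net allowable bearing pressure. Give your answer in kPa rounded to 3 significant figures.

q_all(net) ≈ 229 kPa

q = γ·D_f = 19.2 × 1.9 = 36.48 kPa.
γ' = 10.79 kN/m³; averaging over the depth B below the base, γ̄ = γ' + (d_w/B)(γ − γ') = 15.683 kN/m³.
q·N_q = 36.48 × 14.6 = 532.61 kPa
0.5·γ·B·N_γ·s_γ = 0.5 × 15.683 × 2.75 × 16.5 × 0.86 = 306 kPa
q_ult = 532.61 + 306 = 838.6 kPa.
Net ultimate: q_net = 838.6 − 36.48 = 802.12 kPa.
q_all(net) = 802.12 / 3.5 = 229.18 kPa.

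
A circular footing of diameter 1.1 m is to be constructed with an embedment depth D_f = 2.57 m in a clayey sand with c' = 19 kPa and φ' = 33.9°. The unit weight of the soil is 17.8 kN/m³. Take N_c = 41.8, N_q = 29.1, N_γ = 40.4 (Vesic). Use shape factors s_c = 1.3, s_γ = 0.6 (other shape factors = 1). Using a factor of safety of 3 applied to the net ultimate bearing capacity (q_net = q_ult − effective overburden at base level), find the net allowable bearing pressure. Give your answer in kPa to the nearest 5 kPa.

q_all(net) ≈ 850 kPa

q = γ·D_f = 17.8 × 2.57 = 45.746 kPa.
c·N_c·s_c = 19 × 41.8 × 1.3 = 1032.5 kPa
q·N_q = 45.746 × 29.1 = 1331.2 kPa
0.5·γ·B·N_γ·s_γ = 0.5 × 17.8 × 1.1 × 40.4 × 0.6 = 237.31 kPa
q_ult = 1032.5 + 1331.2 + 237.31 = 2601 kPa.
Net ultimate: q_net = 2601 − 45.746 = 2555.2 kPa.
q_all(net) = 2555.2 / 3 = 851.74 kPa.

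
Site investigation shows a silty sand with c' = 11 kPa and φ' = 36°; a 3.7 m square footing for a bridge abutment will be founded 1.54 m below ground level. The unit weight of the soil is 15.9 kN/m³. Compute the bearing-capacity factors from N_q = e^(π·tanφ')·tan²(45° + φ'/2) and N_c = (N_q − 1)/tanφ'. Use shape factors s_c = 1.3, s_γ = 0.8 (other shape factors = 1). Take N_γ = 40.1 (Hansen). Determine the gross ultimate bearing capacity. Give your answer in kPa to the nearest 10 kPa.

q_ult ≈ 2590 kPa

tan36° = 0.7265, so N_q = e^(π×0.7265)·tan²(63°) = 9.801 × 3.852 = 37.75.
N_c = (37.75 − 1)/tan36° = 50.59.
Effective surcharge at the founding depth q = γ·D_f = 15.9 × 1.54 = 24.486 kPa.
q_ult = c·N_c·s_c + q·N_q + 0.5·γ·B·N_γ·s_γ
     = 11 × 50.585 × 1.3 + 24.486 × 37.752 + 0.5 × 15.9 × 3.7 × 40.1 × 0.8
     = 723.37 + 924.41 + 943.63 = 2591.4 kPa.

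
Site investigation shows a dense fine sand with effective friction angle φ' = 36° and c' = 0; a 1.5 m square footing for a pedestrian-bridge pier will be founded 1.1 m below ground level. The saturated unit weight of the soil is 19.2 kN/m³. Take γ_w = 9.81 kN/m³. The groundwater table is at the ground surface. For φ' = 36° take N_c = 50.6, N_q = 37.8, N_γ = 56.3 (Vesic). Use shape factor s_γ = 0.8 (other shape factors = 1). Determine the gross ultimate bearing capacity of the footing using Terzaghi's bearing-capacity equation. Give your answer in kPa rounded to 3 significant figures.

q_ult ≈ 708 kPa

With the water table at the surface the whole profile is submerged: γ' = 19.2 − 9.81 = 9.39 kN/m³, so q = γ'·D_f = 10.329 kPa; the same γ' applies in the ½γBN_γ term.
q_ult = q·N_q + 0.5·γ·B·N_γ·s_γ
     = 10.329 × 37.8 + 0.5 × 9.39 × 1.5 × 56.3 × 0.8
     = 390.44 + 317.19 = 707.63 kPa.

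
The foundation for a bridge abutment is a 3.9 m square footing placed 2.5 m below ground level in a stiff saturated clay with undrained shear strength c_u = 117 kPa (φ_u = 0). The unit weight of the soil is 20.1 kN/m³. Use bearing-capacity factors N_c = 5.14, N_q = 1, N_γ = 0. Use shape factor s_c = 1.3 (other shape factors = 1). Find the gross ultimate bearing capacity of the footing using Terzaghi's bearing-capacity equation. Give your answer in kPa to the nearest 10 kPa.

Effective surcharge at the founding depth q = γ·D_f = 20.1 × 2.5 = 50.25 kPa.
q_ult = c·N_c·s_c + q·N_q
     = 117 × 5.14 × 1.3 + 50.25 × 1
     = 781.79 + 50.25 = 832.04 kPa.

q_ult ≈ 830 kPa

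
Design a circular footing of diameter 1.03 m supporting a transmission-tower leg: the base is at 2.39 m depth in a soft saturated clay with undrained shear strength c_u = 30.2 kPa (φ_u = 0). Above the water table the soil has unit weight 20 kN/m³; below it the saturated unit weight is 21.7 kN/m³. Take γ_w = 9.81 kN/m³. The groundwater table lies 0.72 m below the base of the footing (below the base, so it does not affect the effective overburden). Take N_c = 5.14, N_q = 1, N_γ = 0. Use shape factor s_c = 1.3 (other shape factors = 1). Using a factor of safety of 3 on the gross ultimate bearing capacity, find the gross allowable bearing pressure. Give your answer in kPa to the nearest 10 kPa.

Effective surcharge at the founding depth q = γ·D_f = 20 × 2.39 = 47.8 kPa.
q_ult = c·N_c·s_c + q·N_q
     = 30.2 × 5.14 × 1.3 + 47.8 × 1
     = 201.8 + 47.8 = 249.6 kPa.
q_all = 249.6 / 3 = 83.199 kPa.

q_all ≈ 80 kPa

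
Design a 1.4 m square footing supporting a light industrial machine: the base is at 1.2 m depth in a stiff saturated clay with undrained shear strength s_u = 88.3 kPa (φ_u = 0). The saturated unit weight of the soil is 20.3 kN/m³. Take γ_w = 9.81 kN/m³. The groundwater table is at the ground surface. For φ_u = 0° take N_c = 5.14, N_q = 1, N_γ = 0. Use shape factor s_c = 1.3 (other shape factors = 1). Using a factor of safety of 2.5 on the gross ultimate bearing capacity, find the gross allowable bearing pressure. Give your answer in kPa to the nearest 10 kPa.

Water table at ground surface, so effective unit weight γ' = 20.3 − 9.81 = 10.49 kN/m³ is used throughout; overburden q = 10.49 × 1.2 = 12.588 kPa.
Cohesion term c·N_c·s_c = 88.3 × 5.14 × 1.3 = 590.02 kPa; surcharge term q·N_q = 12.588 × 1 = 12.588 kPa.
q_ult = 590.02 + 12.588 = 602.61 kPa.
q_all = 602.61 / 2.5 = 241.04 kPa.

q_all ≈ 240 kPa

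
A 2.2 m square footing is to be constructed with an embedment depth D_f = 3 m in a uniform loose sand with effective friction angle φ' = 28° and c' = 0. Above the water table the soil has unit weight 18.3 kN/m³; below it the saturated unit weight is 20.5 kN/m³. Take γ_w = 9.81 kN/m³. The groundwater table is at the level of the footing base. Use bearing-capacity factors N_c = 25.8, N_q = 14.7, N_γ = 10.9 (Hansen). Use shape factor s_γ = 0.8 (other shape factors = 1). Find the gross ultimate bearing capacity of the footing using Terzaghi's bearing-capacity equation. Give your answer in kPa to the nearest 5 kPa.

Effective surcharge at the founding depth q = γ·D_f = 18.3 × 3 = 54.9 kPa.
The water table coincides with the base, so in the self-weight term γ → γ' = 10.69 kN/m³.
q_ult = q·N_q + 0.5·γ·B·N_γ·s_γ
     = 54.9 × 14.7 + 0.5 × 10.69 × 2.2 × 10.9 × 0.8
     = 807.03 + 102.54 = 909.57 kPa.

q_ult ≈ 910 kPa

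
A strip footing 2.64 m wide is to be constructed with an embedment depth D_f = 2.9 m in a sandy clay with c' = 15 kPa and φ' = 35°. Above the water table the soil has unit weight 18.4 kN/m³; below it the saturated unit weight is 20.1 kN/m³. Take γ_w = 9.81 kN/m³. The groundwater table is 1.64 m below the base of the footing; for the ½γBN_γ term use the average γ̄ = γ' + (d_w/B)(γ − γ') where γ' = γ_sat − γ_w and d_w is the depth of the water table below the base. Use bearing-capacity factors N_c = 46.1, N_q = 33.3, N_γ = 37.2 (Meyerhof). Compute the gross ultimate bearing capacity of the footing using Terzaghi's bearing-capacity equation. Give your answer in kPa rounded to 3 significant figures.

Effective surcharge at the founding depth q = γ·D_f = 18.4 × 2.9 = 53.36 kPa.
With d_w = 1.64 m < B, γ̄ = 10.29 + (1.64/2.64) × (18.4 − 10.29) = 15.328 kN/m³.
q_ult = c·N_c + q·N_q + 0.5·γ·B·N_γ
     = 15 × 46.1 + 53.36 × 33.3 + 0.5 × 15.328 × 2.64 × 37.2
     = 691.5 + 1776.9 + 752.67 = 3221.1 kPa.

q_ult ≈ 3220 kPa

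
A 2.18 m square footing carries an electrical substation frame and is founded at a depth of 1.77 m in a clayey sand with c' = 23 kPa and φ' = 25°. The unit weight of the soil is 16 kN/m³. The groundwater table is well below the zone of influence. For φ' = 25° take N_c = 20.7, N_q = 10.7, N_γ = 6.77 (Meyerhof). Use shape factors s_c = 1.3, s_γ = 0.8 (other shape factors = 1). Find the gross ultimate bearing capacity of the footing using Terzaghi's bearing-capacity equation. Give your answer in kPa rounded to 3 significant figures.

q = γ·D_f = 16 × 1.77 = 28.32 kPa.
c·N_c·s_c = 23 × 20.7 × 1.3 = 618.93 kPa
q·N_q = 28.32 × 10.7 = 303.02 kPa
0.5·γ·B·N_γ·s_γ = 0.5 × 16 × 2.18 × 6.77 × 0.8 = 94.455 kPa
q_ult = 618.93 + 303.02 + 94.455 = 1016.4 kPa.

q_ult ≈ 1020 kPa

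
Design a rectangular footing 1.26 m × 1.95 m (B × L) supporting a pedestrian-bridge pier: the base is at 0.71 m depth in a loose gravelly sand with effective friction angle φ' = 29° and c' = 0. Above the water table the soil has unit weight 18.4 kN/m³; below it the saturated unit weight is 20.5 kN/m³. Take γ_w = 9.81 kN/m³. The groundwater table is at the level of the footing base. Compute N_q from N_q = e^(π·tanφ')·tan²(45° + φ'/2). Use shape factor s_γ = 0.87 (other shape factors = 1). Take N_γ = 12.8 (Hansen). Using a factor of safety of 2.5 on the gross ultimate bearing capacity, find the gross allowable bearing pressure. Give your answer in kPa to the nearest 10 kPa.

q_all ≈ 120 kPa

N_q = e^(π·tan29°)·tan²(59.5°) = 16.44.
Overburden at base level: q = 18.4 × 0.71 = 13.064 kPa.
Below the base the soil is submerged, so the ½γBN_γ term uses γ' = 20.5 − 9.81 = 10.69 kN/m³.
Surcharge term q·N_q = 13.064 × 16.443 = 214.82 kPa; self-weight term 0.5·γ·B·N_γ·s_γ = 0.5 × 10.69 × 1.26 × 12.8 × 0.87 = 74.998 kPa.
q_ult = 214.82 + 74.998 = 289.81 kPa.
q_all = 289.81 / 2.5 = 115.93 kPa.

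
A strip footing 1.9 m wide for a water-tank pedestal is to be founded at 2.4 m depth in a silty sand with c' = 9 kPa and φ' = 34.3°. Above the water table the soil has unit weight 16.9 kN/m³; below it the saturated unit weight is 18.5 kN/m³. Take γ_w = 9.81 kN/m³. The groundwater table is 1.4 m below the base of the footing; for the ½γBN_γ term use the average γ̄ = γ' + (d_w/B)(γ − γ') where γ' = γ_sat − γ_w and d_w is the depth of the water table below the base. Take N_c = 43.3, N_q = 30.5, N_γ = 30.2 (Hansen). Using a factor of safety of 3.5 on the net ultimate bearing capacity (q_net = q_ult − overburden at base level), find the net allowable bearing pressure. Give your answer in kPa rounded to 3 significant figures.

q_all(net) ≈ 574 kPa

Effective surcharge at the founding depth q = γ·D_f = 16.9 × 2.4 = 40.56 kPa.
With d_w = 1.4 m < B, γ̄ = 8.69 + (1.4/1.9) × (16.9 − 8.69) = 14.739 kN/m³.
q_ult = c·N_c + q·N_q + 0.5·γ·B·N_γ
     = 9 × 43.3 + 40.56 × 30.5 + 0.5 × 14.739 × 1.9 × 30.2
     = 389.7 + 1237.1 + 422.88 = 2049.7 kPa.
q_net = 2049.7 − 40.56 = 2009.1 kPa.
q_all(net) = 2009.1 / 3.5 = 574.03 kPa.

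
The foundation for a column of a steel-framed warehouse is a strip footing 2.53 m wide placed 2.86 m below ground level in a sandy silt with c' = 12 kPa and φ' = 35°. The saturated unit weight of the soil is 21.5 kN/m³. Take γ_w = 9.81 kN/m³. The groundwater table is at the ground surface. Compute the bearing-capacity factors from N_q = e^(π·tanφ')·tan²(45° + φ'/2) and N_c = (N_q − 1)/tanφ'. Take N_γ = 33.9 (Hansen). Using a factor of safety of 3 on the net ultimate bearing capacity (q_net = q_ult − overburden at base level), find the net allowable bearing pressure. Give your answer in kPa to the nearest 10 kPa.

q_all(net) ≈ 710 kPa

N_q = e^(π·tan35°)·tan²(62.5°) = 33.3; N_c = (N_q − 1)/tanφ' = 46.12.
With the water table at the surface the whole profile is submerged: γ' = 21.5 − 9.81 = 11.69 kN/m³, so q = γ'·D_f = 33.433 kPa; the same γ' applies in the ½γBN_γ term.
q_ult = c·N_c + q·N_q + 0.5·γ·B·N_γ
     = 12 × 46.124 + 33.433 × 33.296 + 0.5 × 11.69 × 2.53 × 33.9
     = 553.48 + 1113.2 + 501.31 = 2168 kPa.
q_net = 2168 − 33.433 = 2134.6 kPa.
q_all(net) = 2134.6 / 3 = 711.52 kPa.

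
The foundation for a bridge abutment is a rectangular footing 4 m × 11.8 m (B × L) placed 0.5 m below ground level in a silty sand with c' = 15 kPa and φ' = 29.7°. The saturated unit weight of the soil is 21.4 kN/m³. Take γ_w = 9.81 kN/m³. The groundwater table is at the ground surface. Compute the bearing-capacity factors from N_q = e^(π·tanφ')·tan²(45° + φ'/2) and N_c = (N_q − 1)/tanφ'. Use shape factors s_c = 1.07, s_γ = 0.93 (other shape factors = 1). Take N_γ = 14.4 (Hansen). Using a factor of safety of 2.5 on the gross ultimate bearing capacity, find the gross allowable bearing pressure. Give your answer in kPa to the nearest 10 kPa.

q_all ≈ 350 kPa

N_q = e^(π·tan29.7°)·tan²(59.85°) = 17.79; N_c = (N_q − 1)/tanφ' = 29.43.
γ' = 21.4 − 9.81 = 11.59 kN/m³ (submerged throughout). q = 11.59 × 0.5 = 5.795 kPa; the same γ' applies in the ½γBN_γ term.
c·N_c·s_c = 15 × 29.431 × 1.07 = 472.37 kPa
q·N_q = 5.795 × 17.787 = 103.08 kPa
0.5·γ·B·N_γ·s_γ = 0.5 × 11.59 × 4 × 14.4 × 0.93 = 310.43 kPa
q_ult = 472.37 + 103.08 + 310.43 = 885.87 kPa.
q_all = 885.87 / 2.5 = 354.35 kPa.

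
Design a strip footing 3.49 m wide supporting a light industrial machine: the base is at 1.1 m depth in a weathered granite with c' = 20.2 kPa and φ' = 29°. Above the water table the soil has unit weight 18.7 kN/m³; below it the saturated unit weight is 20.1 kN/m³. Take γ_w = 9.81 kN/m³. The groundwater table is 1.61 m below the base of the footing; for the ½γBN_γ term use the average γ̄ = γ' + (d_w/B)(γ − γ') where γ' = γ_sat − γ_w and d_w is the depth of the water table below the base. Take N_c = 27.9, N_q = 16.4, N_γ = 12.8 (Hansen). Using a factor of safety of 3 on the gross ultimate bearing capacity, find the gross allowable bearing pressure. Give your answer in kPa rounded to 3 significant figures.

Effective surcharge at the founding depth q = γ·D_f = 18.7 × 1.1 = 20.57 kPa.
With d_w = 1.61 m < B, γ̄ = 10.29 + (1.61/3.49) × (18.7 − 10.29) = 14.17 kN/m³.
q_ult = c·N_c + q·N_q + 0.5·γ·B·N_γ
     = 20.2 × 27.9 + 20.57 × 16.4 + 0.5 × 14.17 × 3.49 × 12.8
     = 563.58 + 337.35 + 316.49 = 1217.4 kPa.
q_all = 1217.4 / 3 = 405.81 kPa.

q_all ≈ 406 kPa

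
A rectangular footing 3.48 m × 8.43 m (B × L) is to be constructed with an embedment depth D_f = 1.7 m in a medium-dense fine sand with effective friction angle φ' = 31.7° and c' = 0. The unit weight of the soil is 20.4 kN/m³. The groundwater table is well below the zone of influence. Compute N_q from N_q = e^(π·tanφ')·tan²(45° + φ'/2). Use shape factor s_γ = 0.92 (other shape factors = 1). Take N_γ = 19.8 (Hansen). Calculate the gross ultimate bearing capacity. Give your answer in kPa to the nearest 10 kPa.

tan31.7° = 0.6176, so N_q = e^(π×0.6176)·tan²(60.85°) = 6.961 × 3.215 = 22.38.
Effective surcharge at the founding depth q = γ·D_f = 20.4 × 1.7 = 34.68 kPa.
q_ult = q·N_q + 0.5·γ·B·N_γ·s_γ
     = 34.68 × 22.377 + 0.5 × 20.4 × 3.48 × 19.8 × 0.92
     = 776.03 + 646.6 = 1422.6 kPa.

q_ult ≈ 1420 kPa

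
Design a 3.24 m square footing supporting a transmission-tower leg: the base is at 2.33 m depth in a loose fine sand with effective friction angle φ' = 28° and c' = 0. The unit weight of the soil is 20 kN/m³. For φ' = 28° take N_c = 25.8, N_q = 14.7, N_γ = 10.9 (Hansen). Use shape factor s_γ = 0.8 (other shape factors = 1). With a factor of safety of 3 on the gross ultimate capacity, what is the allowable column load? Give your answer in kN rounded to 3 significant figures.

P_all ≈ 3390 kN

q = γ·D_f = 20 × 2.33 = 46.6 kPa.
q·N_q = 46.6 × 14.7 = 685.02 kPa
0.5·γ·B·N_γ·s_γ = 0.5 × 20 × 3.24 × 10.9 × 0.8 = 282.53 kPa
q_ult = 685.02 + 282.53 = 967.55 kPa.
Gross allowable pressure q_all = 967.55 / 3 = 322.52 kPa.
Footing area = 10.4976 m², so allowable column load = 322.52 × 10.4976 = 3385.6 kN.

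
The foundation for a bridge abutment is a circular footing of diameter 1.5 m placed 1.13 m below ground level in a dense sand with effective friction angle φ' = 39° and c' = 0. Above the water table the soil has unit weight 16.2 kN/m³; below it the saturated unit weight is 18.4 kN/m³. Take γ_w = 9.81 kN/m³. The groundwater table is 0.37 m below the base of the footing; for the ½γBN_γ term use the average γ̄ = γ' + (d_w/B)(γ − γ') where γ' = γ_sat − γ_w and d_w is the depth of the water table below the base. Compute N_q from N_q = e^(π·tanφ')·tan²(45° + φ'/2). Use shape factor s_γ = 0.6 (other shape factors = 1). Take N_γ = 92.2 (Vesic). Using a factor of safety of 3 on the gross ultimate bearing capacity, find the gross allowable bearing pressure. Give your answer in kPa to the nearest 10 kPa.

q_all ≈ 490 kPa

N_q = e^(π·tan39°)·tan²(64.5°) = 55.96.
Overburden at base level: q = 16.2 × 1.13 = 18.306 kPa.
The water table is 0.37 m below the base (< B = 1.5 m), so the ½γBN_γ term uses γ̄ = γ' + (d_w/B)(γ − γ') = 8.59 + (0.37/1.5)(16.2 − 8.59) = 10.467 kN/m³.
Surcharge term q·N_q = 18.306 × 55.957 = 1024.4 kPa; self-weight term 0.5·γ·B·N_γ·s_γ = 0.5 × 10.467 × 1.5 × 92.2 × 0.6 = 434.28 kPa.
q_ult = 1024.4 + 434.28 = 1458.6 kPa.
q_all = 1458.6 / 3 = 486.21 kPa.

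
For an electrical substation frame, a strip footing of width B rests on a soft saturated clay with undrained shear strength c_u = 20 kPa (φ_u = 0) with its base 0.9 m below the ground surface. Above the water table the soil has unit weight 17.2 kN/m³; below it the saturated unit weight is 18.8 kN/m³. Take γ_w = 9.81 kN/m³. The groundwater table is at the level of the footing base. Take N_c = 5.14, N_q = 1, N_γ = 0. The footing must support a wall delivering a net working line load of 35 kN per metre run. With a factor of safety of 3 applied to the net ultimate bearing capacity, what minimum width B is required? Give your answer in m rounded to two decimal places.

Effective surcharge at the founding depth q = γ·D_f = 17.2 × 0.9 = 15.48 kPa.
q_ult = c·N_c + q·N_q
     = 20 × 5.14 + 15.48 × 1
     = 102.8 + 15.48 = 118.28 kPa.
For φ = 0 the ½γBN_γ term vanishes, so q_ult is independent of B. q_net = 118.28 − 15.48 = 102.8 kPa; q_all(net) = 102.8/3 = 34.267 kPa.
Required width B = w / q_all(net) = 35 / 34.267 = 1.021 m.

B = 1.02 m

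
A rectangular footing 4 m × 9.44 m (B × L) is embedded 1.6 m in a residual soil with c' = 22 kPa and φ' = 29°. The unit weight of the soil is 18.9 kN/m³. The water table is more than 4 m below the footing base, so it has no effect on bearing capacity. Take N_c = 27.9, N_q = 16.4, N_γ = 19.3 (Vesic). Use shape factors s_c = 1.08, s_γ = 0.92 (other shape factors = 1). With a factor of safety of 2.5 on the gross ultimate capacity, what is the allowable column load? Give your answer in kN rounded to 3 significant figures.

P_all ≈ 27600 kN

Overburden at base level: q = 18.9 × 1.6 = 30.24 kPa.
Cohesion term c·N_c·s_c = 22 × 27.9 × 1.08 = 662.9 kPa; surcharge term q·N_q = 30.24 × 16.4 = 495.94 kPa; self-weight term 0.5·γ·B·N_γ·s_γ = 0.5 × 18.9 × 4 × 19.3 × 0.92 = 671.18 kPa.
q_ult = 662.9 + 495.94 + 671.18 = 1830 kPa.
Gross allowable pressure q_all = 1830 / 2.5 = 732.01 kPa.
Footing area = 37.76 m², so allowable column load = 732.01 × 37.76 = 27641 kN.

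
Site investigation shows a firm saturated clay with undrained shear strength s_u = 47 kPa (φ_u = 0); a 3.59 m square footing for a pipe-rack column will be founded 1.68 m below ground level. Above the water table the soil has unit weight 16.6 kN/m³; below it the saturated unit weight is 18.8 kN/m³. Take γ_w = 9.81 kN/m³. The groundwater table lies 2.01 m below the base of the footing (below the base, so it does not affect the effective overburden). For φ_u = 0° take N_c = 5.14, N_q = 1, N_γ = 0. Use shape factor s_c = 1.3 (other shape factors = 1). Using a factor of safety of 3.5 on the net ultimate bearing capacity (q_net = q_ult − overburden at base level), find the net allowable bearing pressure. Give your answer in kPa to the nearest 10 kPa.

q = γ·D_f = 16.6 × 1.68 = 27.888 kPa.
c·N_c·s_c = 47 × 5.14 × 1.3 = 314.05 kPa
q·N_q = 27.888 × 1 = 27.888 kPa
q_ult = 314.05 + 27.888 = 341.94 kPa.
q_net = 341.94 − 27.888 = 314.05 kPa.
q_all(net) = 314.05 / 3.5 = 89.73 kPa.

q_all(net) ≈ 90 kPa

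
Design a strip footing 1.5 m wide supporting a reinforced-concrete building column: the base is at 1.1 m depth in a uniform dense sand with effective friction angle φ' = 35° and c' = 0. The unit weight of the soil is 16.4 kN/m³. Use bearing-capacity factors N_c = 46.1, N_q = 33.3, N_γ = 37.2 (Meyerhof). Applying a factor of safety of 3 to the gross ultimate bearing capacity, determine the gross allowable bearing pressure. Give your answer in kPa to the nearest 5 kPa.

q_all ≈ 355 kPa

q = γ·D_f = 16.4 × 1.1 = 18.04 kPa.
q·N_q = 18.04 × 33.3 = 600.73 kPa
0.5·γ·B·N_γ = 0.5 × 16.4 × 1.5 × 37.2 = 457.56 kPa
q_ult = 600.73 + 457.56 = 1058.3 kPa.
q_all = q_ult / FS = 1058.3 / 3 = 352.76 kPa.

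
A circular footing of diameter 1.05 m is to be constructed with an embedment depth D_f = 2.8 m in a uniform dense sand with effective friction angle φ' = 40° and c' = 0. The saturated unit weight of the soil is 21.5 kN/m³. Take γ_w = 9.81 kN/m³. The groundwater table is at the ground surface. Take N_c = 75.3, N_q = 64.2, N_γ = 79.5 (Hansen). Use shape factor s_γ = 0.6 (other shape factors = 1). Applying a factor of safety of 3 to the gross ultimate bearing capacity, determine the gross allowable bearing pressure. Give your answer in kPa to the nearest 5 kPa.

q_all ≈ 800 kPa

Water table at ground surface, so effective unit weight γ' = 21.5 − 9.81 = 11.69 kN/m³ is used throughout; overburden q = 11.69 × 2.8 = 32.732 kPa; the same γ' applies in the ½γBN_γ term.
Surcharge term q·N_q = 32.732 × 64.2 = 2101.4 kPa; self-weight term 0.5·γ·B·N_γ·s_γ = 0.5 × 11.69 × 1.05 × 79.5 × 0.6 = 292.75 kPa.
q_ult = 2101.4 + 292.75 = 2394.1 kPa.
q_all = q_ult / FS = 2394.1 / 3 = 798.05 kPa.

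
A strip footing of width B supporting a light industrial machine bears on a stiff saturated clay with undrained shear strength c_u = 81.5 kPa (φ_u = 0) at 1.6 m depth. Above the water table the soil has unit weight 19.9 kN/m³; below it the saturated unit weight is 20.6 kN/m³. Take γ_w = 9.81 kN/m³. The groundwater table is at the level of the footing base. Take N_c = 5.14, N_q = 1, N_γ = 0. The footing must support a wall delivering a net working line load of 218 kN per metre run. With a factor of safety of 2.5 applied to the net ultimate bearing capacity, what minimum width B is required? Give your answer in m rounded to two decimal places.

q = γ·D_f = 19.9 × 1.6 = 31.84 kPa.
c·N_c = 81.5 × 5.14 = 418.91 kPa
q·N_q = 31.84 × 1 = 31.84 kPa
q_ult = 418.91 + 31.84 = 450.75 kPa.
For φ = 0 the ½γBN_γ term vanishes, so q_ult is independent of B. q_net = 450.75 − 31.84 = 418.91 kPa; q_all(net) = 418.91/2.5 = 167.56 kPa.
Required width B = w / q_all(net) = 218 / 167.56 = 1.301 m.

B = 1.30 m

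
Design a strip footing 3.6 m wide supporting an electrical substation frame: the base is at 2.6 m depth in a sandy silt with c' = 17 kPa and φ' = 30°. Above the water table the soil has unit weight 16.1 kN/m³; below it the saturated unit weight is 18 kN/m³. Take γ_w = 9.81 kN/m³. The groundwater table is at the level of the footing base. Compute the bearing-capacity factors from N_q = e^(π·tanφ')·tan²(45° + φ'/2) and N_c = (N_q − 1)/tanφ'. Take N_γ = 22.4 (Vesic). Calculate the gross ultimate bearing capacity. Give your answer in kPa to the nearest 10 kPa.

tan30° = 0.5774, so N_q = e^(π×0.5774)·tan²(60°) = 6.134 × 3.0 = 18.4.
N_c = (18.4 − 1)/tan30° = 30.14.
q = γ·D_f = 16.1 × 2.6 = 41.86 kPa.
For the ½γBN_γ term take γ' = 18 − 9.81 = 8.19 kN/m³ (soil below base is submerged).
c·N_c = 17 × 30.14 = 512.37 kPa
q·N_q = 41.86 × 18.401 = 770.27 kPa
0.5·γ·B·N_γ = 0.5 × 8.19 × 3.6 × 22.4 = 330.22 kPa
q_ult = 512.37 + 770.27 + 330.22 = 1612.9 kPa.

q_ult ≈ 1610 kPa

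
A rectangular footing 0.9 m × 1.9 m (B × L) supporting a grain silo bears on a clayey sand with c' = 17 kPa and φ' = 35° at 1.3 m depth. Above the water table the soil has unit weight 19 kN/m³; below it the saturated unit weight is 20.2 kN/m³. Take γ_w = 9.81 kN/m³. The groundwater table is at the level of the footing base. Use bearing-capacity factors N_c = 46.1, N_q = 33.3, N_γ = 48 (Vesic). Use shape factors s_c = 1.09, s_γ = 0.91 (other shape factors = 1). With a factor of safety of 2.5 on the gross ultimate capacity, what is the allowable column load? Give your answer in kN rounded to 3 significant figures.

q = γ·D_f = 19 × 1.3 = 24.7 kPa.
For the ½γBN_γ term take γ' = 20.2 − 9.81 = 10.39 kN/m³ (soil below base is submerged).
c·N_c·s_c = 17 × 46.1 × 1.09 = 854.23 kPa
q·N_q = 24.7 × 33.3 = 822.51 kPa
0.5·γ·B·N_γ·s_γ = 0.5 × 10.39 × 0.9 × 48 × 0.91 = 204.23 kPa
q_ult = 854.23 + 822.51 + 204.23 = 1881 kPa.
Gross allowable pressure q_all = 1881 / 2.5 = 752.39 kPa.
Footing area = 1.71 m², so allowable column load = 752.39 × 1.71 = 1286.6 kN.

P_all ≈ 1290 kN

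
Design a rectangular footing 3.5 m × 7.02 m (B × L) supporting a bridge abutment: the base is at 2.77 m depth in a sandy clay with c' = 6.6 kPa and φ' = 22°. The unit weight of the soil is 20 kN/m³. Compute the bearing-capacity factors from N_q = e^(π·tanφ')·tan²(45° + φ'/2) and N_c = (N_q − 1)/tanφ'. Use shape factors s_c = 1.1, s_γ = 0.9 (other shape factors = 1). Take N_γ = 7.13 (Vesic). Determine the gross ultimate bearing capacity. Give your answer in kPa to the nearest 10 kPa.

tan22° = 0.404, so N_q = e^(π×0.404)·tan²(56°) = 3.558 × 2.198 = 7.82.
N_c = (7.82 − 1)/tan22° = 16.88.
Overburden at base level: q = 20 × 2.77 = 55.4 kPa.
Cohesion term c·N_c·s_c = 6.6 × 16.883 × 1.1 = 122.57 kPa; surcharge term q·N_q = 55.4 × 7.8211 = 433.29 kPa; self-weight term 0.5·γ·B·N_γ·s_γ = 0.5 × 20 × 3.5 × 7.13 × 0.9 = 224.59 kPa.
q_ult = 122.57 + 433.29 + 224.59 = 780.45 kPa.

q_ult ≈ 780 kPa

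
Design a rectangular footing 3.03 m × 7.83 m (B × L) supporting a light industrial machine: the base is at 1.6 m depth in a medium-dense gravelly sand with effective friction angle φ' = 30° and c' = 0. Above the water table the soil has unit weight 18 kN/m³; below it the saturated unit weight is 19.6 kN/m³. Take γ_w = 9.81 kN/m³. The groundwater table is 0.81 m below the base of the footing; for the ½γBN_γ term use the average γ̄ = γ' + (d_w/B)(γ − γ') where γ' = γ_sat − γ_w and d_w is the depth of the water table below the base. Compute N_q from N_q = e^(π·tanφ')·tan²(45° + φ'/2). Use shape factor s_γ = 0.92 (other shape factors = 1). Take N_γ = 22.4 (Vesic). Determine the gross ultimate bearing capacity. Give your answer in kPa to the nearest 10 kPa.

tan30° = 0.5774, so N_q = e^(π×0.5774)·tan²(60°) = 6.134 × 3.0 = 18.4.
Overburden at base level: q = 18 × 1.6 = 28.8 kPa.
The water table is 0.81 m below the base (< B = 3.03 m), so the ½γBN_γ term uses γ̄ = γ' + (d_w/B)(γ − γ') = 9.79 + (0.81/3.03)(18 − 9.79) = 11.985 kN/m³.
Surcharge term q·N_q = 28.8 × 18.401 = 529.95 kPa; self-weight term 0.5·γ·B·N_γ·s_γ = 0.5 × 11.985 × 3.03 × 22.4 × 0.92 = 374.18 kPa.
q_ult = 529.95 + 374.18 = 904.13 kPa.

q_ult ≈ 900 kPa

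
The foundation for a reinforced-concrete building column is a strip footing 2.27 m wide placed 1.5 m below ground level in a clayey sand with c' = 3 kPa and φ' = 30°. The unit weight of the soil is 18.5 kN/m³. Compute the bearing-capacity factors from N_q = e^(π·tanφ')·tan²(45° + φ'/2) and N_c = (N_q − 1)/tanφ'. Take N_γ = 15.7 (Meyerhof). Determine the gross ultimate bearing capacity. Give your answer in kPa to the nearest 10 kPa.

q_ult ≈ 930 kPa

tan30° = 0.5774, so N_q = e^(π×0.5774)·tan²(60°) = 6.134 × 3.0 = 18.4.
N_c = (18.4 − 1)/tan30° = 30.14.
Overburden at base level: q = 18.5 × 1.5 = 27.75 kPa.
Cohesion term c·N_c = 3 × 30.14 = 90.419 kPa; surcharge term q·N_q = 27.75 × 18.401 = 510.63 kPa; self-weight term 0.5·γ·B·N_γ = 0.5 × 18.5 × 2.27 × 15.7 = 329.66 kPa.
q_ult = 90.419 + 510.63 + 329.66 = 930.71 kPa.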